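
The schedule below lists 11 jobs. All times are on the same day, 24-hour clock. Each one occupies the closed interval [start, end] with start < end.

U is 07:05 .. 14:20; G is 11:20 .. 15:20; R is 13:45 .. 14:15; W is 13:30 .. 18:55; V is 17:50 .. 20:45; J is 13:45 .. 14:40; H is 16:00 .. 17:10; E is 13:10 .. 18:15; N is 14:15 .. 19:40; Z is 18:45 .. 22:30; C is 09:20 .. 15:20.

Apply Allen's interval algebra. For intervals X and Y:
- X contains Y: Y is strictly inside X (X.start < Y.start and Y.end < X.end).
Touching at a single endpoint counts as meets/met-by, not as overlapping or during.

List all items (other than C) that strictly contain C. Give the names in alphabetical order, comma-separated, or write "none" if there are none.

none

Target C = [09:20, 15:20].
E [13:10, 18:15] → overlapped-by → no.
G [11:20, 15:20] → finishes → no.
H [16:00, 17:10] → after → no.
J [13:45, 14:40] → during → no.
N [14:15, 19:40] → overlapped-by → no.
R [13:45, 14:15] → during → no.
U [07:05, 14:20] → overlaps → no.
V [17:50, 20:45] → after → no.
W [13:30, 18:55] → overlapped-by → no.
Z [18:45, 22:30] → after → no.
Result: none.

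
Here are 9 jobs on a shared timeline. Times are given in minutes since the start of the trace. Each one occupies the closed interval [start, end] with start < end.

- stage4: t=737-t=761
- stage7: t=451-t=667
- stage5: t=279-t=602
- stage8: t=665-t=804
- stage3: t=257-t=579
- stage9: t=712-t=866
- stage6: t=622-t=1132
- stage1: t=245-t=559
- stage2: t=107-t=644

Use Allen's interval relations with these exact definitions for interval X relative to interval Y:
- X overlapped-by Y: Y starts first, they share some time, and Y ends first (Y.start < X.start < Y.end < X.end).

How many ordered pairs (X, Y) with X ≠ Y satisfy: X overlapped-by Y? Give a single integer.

Checking all 72 ordered pairs for relation 'overlapped-by'; matching pairs in alphabetical order:
(stage3, stage1): stage3 overlapped-by stage1 ✓
(stage5, stage1): stage5 overlapped-by stage1 ✓
(stage5, stage3): stage5 overlapped-by stage3 ✓
(stage6, stage2): stage6 overlapped-by stage2 ✓
(stage6, stage7): stage6 overlapped-by stage7 ✓
(stage7, stage1): stage7 overlapped-by stage1 ✓
(stage7, stage2): stage7 overlapped-by stage2 ✓
(stage7, stage3): stage7 overlapped-by stage3 ✓
(stage7, stage5): stage7 overlapped-by stage5 ✓
(stage8, stage7): stage8 overlapped-by stage7 ✓
(stage9, stage8): stage9 overlapped-by stage8 ✓
Count: 11.

11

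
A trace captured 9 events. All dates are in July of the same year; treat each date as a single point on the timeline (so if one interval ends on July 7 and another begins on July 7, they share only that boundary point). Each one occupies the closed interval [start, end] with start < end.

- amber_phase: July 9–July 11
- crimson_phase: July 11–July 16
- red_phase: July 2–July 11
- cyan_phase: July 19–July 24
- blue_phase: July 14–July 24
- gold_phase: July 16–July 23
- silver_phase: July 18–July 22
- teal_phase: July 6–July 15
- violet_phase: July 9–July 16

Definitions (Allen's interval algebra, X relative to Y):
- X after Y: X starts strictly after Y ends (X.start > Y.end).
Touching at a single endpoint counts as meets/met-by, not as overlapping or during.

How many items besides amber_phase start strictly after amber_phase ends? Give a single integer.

4

Target amber_phase = [July 9, July 11].
blue_phase [July 14, July 24] → after → counts.
crimson_phase [July 11, July 16] → met-by → no.
cyan_phase [July 19, July 24] → after → counts.
gold_phase [July 16, July 23] → after → counts.
red_phase [July 2, July 11] → finished-by → no.
silver_phase [July 18, July 22] → after → counts.
teal_phase [July 6, July 15] → contains → no.
violet_phase [July 9, July 16] → started-by → no.
Total: 4.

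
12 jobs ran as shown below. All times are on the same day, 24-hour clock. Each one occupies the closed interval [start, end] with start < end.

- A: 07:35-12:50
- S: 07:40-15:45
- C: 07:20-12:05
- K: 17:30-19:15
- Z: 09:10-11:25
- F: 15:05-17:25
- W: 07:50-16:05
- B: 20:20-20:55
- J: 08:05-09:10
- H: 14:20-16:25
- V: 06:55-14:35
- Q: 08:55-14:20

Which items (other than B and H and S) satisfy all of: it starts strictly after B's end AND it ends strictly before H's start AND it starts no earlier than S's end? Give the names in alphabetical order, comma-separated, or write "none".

none

Conditions: its start is strictly after B's end (X.start > 20:55) AND its end is strictly before H's start (X.end < 14:20) AND its start is no earlier than S's end (X.start >= 15:45).
A: start 07:35 > 20:55? ✗; end 12:50 < 14:20? ✓; start 07:35 >= 15:45? ✗ → no.
C: start 07:20 > 20:55? ✗; end 12:05 < 14:20? ✓; start 07:20 >= 15:45? ✗ → no.
F: start 15:05 > 20:55? ✗; end 17:25 < 14:20? ✗; start 15:05 >= 15:45? ✗ → no.
J: start 08:05 > 20:55? ✗; end 09:10 < 14:20? ✓; start 08:05 >= 15:45? ✗ → no.
K: start 17:30 > 20:55? ✗; end 19:15 < 14:20? ✗; start 17:30 >= 15:45? ✓ → no.
Q: start 08:55 > 20:55? ✗; end 14:20 < 14:20? ✗; start 08:55 >= 15:45? ✗ → no.
V: start 06:55 > 20:55? ✗; end 14:35 < 14:20? ✗; start 06:55 >= 15:45? ✗ → no.
W: start 07:50 > 20:55? ✗; end 16:05 < 14:20? ✗; start 07:50 >= 15:45? ✗ → no.
Z: start 09:10 > 20:55? ✗; end 11:25 < 14:20? ✓; start 09:10 >= 15:45? ✗ → no.
Result: none.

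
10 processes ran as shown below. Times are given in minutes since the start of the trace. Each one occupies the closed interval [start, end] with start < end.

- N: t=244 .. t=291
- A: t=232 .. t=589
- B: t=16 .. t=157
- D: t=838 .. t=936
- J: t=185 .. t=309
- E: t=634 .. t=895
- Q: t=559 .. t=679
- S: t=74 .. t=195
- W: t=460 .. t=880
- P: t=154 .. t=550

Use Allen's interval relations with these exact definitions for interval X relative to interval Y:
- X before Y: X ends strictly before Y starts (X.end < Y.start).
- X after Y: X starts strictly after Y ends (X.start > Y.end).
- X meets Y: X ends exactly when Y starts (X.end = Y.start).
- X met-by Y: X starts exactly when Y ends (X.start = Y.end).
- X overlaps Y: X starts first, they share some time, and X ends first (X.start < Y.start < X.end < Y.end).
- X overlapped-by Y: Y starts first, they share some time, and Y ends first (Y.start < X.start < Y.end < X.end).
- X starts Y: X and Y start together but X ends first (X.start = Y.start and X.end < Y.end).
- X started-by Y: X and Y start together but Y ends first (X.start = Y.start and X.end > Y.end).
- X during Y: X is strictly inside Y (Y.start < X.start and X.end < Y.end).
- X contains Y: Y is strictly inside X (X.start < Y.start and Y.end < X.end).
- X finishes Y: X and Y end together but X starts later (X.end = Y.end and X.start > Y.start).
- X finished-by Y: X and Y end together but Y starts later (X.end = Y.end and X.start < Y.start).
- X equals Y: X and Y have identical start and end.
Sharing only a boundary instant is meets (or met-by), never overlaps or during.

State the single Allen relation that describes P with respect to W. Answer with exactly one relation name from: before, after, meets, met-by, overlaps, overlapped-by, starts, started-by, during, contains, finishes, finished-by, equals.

P = [t=154, t=550]; W = [t=460, t=880].
Compare endpoints: P.start < W.start, P.start < W.end, P.end > W.start, P.end < W.end.
That pattern is 'overlaps'.

overlaps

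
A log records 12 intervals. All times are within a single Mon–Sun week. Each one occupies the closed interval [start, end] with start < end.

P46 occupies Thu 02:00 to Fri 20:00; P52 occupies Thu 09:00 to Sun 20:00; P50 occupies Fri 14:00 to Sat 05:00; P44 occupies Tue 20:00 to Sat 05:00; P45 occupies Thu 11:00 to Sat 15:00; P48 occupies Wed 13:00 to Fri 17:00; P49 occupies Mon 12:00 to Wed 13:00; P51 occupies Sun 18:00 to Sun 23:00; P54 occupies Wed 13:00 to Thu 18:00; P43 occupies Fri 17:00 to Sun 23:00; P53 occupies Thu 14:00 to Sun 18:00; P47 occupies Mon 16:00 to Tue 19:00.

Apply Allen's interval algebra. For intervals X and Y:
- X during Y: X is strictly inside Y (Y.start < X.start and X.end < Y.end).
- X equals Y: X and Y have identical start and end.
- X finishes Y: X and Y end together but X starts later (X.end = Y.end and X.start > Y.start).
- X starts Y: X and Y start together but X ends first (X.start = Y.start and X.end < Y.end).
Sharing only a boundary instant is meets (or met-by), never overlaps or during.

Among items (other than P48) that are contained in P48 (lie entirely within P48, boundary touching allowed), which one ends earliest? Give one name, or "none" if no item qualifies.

Target P48 = [Wed 13:00, Fri 17:00].
P43 [Fri 17:00, Sun 23:00] → met-by → excluded.
P44 [Tue 20:00, Sat 05:00] → contains → excluded.
P45 [Thu 11:00, Sat 15:00] → overlapped-by → excluded.
P46 [Thu 02:00, Fri 20:00] → overlapped-by → excluded.
P47 [Mon 16:00, Tue 19:00] → before → excluded.
P49 [Mon 12:00, Wed 13:00] → meets → excluded.
P50 [Fri 14:00, Sat 05:00] → overlapped-by → excluded.
P51 [Sun 18:00, Sun 23:00] → after → excluded.
P52 [Thu 09:00, Sun 20:00] → overlapped-by → excluded.
P53 [Thu 14:00, Sun 18:00] → overlapped-by → excluded.
P54 [Wed 13:00, Thu 18:00] → starts → candidate.
Among candidates, earliest end is Thu 18:00 → P54.

P54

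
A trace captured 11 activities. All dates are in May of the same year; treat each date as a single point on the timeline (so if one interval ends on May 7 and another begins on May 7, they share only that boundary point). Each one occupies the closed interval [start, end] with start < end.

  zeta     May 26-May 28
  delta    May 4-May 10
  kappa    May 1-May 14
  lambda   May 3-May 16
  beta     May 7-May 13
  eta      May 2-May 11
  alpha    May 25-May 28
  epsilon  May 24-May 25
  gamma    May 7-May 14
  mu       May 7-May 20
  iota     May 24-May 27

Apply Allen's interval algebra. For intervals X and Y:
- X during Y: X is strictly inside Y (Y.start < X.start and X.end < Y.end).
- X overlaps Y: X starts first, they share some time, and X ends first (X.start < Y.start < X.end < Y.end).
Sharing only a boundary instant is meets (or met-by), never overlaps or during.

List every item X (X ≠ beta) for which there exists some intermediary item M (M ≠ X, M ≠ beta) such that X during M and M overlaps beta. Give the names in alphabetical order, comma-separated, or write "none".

delta

Target beta = [May 7, May 13].
Intermediaries M with M overlaps beta: delta, eta.
Via delta — items with X during delta: none.
Via eta — items with X during eta: delta.
Union: delta.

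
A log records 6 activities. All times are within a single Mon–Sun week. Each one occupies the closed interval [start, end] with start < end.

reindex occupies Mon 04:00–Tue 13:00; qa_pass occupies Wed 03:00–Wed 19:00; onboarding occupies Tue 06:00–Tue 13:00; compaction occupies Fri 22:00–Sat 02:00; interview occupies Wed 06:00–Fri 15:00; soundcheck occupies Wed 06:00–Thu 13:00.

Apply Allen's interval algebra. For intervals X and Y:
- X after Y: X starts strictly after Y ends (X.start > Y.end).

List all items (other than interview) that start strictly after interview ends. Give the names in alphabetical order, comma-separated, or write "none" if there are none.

Target interview = [Wed 06:00, Fri 15:00].
compaction [Fri 22:00, Sat 02:00] → after → yes.
onboarding [Tue 06:00, Tue 13:00] → before → no.
qa_pass [Wed 03:00, Wed 19:00] → overlaps → no.
reindex [Mon 04:00, Tue 13:00] → before → no.
soundcheck [Wed 06:00, Thu 13:00] → starts → no.
Result: compaction.

compaction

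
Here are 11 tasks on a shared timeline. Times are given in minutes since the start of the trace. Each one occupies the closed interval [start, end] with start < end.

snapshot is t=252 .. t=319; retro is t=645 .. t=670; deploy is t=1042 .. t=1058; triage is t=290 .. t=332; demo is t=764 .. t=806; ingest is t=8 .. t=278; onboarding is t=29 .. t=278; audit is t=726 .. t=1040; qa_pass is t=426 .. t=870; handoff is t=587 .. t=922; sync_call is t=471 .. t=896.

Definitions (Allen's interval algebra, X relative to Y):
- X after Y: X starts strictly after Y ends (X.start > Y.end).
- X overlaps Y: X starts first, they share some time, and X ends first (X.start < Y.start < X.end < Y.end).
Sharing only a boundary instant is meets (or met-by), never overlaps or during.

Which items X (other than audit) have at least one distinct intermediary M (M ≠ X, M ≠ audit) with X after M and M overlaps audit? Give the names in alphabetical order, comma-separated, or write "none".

Target audit = [t=726, t=1040].
Intermediaries M with M overlaps audit: handoff, qa_pass, sync_call.
Via handoff — items with X after handoff: deploy.
Via qa_pass — items with X after qa_pass: deploy.
Via sync_call — items with X after sync_call: deploy.
Union: deploy.

deploy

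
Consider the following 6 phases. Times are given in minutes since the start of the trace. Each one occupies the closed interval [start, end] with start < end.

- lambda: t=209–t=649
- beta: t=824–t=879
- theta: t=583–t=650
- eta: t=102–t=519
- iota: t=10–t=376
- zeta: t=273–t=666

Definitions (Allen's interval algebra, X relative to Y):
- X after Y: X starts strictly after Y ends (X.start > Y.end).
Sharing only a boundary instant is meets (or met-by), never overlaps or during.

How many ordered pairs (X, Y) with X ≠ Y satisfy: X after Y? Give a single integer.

Checking all 30 ordered pairs for relation 'after'; matching pairs in alphabetical order:
(beta, eta): beta after eta ✓
(beta, iota): beta after iota ✓
(beta, lambda): beta after lambda ✓
(beta, theta): beta after theta ✓
(beta, zeta): beta after zeta ✓
(theta, eta): theta after eta ✓
(theta, iota): theta after iota ✓
Count: 7.

7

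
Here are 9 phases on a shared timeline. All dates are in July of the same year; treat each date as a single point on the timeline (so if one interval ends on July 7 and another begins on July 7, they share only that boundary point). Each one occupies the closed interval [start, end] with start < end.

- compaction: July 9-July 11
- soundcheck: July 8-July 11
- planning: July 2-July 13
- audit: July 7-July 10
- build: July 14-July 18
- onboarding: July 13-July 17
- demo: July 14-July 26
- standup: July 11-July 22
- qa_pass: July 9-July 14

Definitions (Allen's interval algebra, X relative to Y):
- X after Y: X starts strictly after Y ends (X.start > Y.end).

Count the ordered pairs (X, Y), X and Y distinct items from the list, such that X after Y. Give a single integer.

Checking all 72 ordered pairs for relation 'after'; matching pairs in alphabetical order:
(build, audit): build after audit ✓
(build, compaction): build after compaction ✓
(build, planning): build after planning ✓
(build, soundcheck): build after soundcheck ✓
(demo, audit): demo after audit ✓
(demo, compaction): demo after compaction ✓
(demo, planning): demo after planning ✓
(demo, soundcheck): demo after soundcheck ✓
(onboarding, audit): onboarding after audit ✓
(onboarding, compaction): onboarding after compaction ✓
(onboarding, soundcheck): onboarding after soundcheck ✓
(standup, audit): standup after audit ✓
Count: 12.

12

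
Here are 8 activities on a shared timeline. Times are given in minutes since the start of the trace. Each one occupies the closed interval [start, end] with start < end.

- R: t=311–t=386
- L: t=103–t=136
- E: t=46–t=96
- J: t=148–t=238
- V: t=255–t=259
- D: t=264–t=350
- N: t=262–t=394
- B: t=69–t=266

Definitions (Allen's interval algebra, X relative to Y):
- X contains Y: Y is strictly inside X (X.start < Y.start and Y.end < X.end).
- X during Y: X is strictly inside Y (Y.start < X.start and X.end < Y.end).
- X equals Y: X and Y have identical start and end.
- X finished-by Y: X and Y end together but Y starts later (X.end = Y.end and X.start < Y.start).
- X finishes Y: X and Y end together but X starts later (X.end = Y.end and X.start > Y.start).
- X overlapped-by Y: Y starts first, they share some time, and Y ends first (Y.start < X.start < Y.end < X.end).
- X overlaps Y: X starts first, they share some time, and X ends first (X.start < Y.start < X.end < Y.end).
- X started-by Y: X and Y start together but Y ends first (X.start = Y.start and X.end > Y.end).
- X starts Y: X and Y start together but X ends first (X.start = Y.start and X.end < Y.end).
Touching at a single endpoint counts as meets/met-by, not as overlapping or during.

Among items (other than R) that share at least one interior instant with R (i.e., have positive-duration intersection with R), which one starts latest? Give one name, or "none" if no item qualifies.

Target R = [t=311, t=386].
B [t=69, t=266] → before → excluded.
D [t=264, t=350] → overlaps → candidate.
E [t=46, t=96] → before → excluded.
J [t=148, t=238] → before → excluded.
L [t=103, t=136] → before → excluded.
N [t=262, t=394] → contains → candidate.
V [t=255, t=259] → before → excluded.
Among candidates, latest start is t=264 → D.

D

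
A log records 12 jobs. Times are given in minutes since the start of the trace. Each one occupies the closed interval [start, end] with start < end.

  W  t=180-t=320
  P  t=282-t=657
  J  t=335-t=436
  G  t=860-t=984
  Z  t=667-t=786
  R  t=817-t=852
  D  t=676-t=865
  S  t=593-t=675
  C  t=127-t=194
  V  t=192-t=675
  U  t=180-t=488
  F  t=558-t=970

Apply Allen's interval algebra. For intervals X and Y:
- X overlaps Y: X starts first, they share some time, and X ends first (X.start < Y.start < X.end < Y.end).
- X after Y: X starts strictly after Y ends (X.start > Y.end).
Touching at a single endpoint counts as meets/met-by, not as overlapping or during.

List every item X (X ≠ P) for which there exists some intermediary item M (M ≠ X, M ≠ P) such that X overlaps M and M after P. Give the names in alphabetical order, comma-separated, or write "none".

Target P = [t=282, t=657].
Intermediaries M with M after P: D, G, R, Z.
Via D — items with X overlaps D: Z.
Via G — items with X overlaps G: D, F.
Via R — items with X overlaps R: none.
Via Z — items with X overlaps Z: S, V.
Union: D, F, S, V, Z.

D, F, S, V, Z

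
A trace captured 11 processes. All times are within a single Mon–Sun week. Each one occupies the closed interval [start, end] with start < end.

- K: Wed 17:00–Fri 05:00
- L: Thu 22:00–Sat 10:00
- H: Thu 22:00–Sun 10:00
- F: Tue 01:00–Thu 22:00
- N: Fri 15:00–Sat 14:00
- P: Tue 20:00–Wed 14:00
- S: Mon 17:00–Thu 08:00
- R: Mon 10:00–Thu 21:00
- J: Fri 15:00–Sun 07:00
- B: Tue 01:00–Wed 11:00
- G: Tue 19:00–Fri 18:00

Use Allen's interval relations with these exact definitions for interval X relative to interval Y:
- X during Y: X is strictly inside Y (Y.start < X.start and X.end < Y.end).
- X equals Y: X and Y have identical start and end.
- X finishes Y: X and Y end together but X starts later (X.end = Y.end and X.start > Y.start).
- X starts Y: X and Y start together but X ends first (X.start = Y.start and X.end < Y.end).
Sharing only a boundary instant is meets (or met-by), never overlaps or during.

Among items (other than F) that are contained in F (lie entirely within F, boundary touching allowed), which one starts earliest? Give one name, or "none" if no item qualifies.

Target F = [Tue 01:00, Thu 22:00].
B [Tue 01:00, Wed 11:00] → starts → candidate.
G [Tue 19:00, Fri 18:00] → overlapped-by → excluded.
H [Thu 22:00, Sun 10:00] → met-by → excluded.
J [Fri 15:00, Sun 07:00] → after → excluded.
K [Wed 17:00, Fri 05:00] → overlapped-by → excluded.
L [Thu 22:00, Sat 10:00] → met-by → excluded.
N [Fri 15:00, Sat 14:00] → after → excluded.
P [Tue 20:00, Wed 14:00] → during → candidate.
R [Mon 10:00, Thu 21:00] → overlaps → excluded.
S [Mon 17:00, Thu 08:00] → overlaps → excluded.
Among candidates, earliest start is Tue 01:00 → B.

B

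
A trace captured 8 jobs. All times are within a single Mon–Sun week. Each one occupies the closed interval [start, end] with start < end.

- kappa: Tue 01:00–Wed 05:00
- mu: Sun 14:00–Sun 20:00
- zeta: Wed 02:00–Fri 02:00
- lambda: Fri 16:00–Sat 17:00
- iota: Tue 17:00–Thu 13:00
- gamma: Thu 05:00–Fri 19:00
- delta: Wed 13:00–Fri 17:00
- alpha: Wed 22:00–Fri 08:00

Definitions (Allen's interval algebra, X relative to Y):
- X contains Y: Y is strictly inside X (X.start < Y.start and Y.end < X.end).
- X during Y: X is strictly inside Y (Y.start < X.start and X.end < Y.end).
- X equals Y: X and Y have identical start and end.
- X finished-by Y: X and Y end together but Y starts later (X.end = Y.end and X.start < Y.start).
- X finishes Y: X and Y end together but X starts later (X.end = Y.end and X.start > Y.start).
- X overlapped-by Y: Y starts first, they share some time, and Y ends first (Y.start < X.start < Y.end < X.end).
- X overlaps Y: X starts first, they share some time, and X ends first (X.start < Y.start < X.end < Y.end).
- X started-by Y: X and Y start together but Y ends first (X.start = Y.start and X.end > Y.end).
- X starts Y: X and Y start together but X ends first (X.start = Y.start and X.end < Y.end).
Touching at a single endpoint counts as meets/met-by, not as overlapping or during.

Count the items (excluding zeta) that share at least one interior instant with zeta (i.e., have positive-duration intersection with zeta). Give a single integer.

5

Target zeta = [Wed 02:00, Fri 02:00].
alpha [Wed 22:00, Fri 08:00] → overlapped-by → counts.
delta [Wed 13:00, Fri 17:00] → overlapped-by → counts.
gamma [Thu 05:00, Fri 19:00] → overlapped-by → counts.
iota [Tue 17:00, Thu 13:00] → overlaps → counts.
kappa [Tue 01:00, Wed 05:00] → overlaps → counts.
lambda [Fri 16:00, Sat 17:00] → after → no.
mu [Sun 14:00, Sun 20:00] → after → no.
Total: 5.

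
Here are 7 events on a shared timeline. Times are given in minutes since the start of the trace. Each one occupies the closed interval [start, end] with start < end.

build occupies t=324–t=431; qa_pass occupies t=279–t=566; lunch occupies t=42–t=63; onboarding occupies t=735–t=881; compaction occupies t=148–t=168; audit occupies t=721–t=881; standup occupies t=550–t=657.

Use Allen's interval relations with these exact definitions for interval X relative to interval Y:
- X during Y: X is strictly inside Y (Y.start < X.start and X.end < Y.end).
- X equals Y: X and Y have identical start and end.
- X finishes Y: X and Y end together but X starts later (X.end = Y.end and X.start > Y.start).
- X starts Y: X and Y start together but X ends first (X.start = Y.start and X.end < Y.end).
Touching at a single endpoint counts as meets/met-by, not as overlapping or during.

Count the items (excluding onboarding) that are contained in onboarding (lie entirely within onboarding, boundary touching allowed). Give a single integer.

0

Target onboarding = [t=735, t=881].
audit [t=721, t=881] → finished-by → no.
build [t=324, t=431] → before → no.
compaction [t=148, t=168] → before → no.
lunch [t=42, t=63] → before → no.
qa_pass [t=279, t=566] → before → no.
standup [t=550, t=657] → before → no.
Total: 0.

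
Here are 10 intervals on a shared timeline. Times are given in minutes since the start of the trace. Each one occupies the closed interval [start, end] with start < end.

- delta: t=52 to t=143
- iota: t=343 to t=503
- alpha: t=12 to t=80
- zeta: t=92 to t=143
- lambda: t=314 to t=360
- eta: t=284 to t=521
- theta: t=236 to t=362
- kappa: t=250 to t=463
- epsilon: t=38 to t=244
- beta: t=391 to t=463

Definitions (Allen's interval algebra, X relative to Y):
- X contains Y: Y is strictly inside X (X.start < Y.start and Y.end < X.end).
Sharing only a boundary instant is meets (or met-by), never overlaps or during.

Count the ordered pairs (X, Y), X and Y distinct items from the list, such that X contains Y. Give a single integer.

8

Checking all 90 ordered pairs for relation 'contains'; matching pairs in alphabetical order:
(epsilon, delta): epsilon contains delta ✓
(epsilon, zeta): epsilon contains zeta ✓
(eta, beta): eta contains beta ✓
(eta, iota): eta contains iota ✓
(eta, lambda): eta contains lambda ✓
(iota, beta): iota contains beta ✓
(kappa, lambda): kappa contains lambda ✓
(theta, lambda): theta contains lambda ✓
Count: 8.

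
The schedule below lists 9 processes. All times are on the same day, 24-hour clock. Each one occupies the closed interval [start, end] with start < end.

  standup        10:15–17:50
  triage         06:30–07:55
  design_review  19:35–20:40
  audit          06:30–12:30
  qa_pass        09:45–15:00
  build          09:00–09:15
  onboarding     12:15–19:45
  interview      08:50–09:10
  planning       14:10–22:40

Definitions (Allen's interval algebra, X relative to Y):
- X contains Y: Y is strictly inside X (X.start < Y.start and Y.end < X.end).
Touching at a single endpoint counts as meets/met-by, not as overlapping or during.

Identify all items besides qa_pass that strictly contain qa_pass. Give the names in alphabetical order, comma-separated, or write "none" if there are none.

Target qa_pass = [09:45, 15:00].
audit [06:30, 12:30] → overlaps → no.
build [09:00, 09:15] → before → no.
design_review [19:35, 20:40] → after → no.
interview [08:50, 09:10] → before → no.
onboarding [12:15, 19:45] → overlapped-by → no.
planning [14:10, 22:40] → overlapped-by → no.
standup [10:15, 17:50] → overlapped-by → no.
triage [06:30, 07:55] → before → no.
Result: none.

none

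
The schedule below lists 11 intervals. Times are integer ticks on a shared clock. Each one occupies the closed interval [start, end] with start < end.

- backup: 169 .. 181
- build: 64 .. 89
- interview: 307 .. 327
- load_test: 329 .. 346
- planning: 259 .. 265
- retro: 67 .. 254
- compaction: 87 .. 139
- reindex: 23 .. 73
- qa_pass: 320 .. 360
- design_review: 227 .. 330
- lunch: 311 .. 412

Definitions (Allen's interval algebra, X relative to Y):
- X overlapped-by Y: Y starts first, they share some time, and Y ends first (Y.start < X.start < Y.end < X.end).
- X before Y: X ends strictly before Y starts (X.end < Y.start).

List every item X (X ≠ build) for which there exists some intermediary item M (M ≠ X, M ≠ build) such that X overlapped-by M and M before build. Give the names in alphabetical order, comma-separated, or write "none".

none

Target build = [64, 89].
Intermediaries M with M before build: none.
Union: none.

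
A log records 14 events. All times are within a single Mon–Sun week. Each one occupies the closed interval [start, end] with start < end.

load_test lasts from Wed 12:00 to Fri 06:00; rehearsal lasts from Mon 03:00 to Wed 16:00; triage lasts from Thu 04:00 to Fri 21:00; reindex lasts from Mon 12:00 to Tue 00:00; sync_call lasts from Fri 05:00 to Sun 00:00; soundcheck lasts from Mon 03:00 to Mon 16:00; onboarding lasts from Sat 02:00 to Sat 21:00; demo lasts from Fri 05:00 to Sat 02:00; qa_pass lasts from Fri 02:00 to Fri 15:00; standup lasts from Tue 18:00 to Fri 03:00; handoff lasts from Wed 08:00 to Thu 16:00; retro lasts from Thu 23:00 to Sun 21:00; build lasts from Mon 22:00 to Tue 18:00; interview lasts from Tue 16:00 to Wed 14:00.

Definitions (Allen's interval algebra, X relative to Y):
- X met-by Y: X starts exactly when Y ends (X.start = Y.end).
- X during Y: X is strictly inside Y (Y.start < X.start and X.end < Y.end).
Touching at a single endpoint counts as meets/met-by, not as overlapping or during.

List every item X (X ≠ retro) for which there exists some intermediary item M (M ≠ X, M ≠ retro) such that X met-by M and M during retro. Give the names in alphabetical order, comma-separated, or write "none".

onboarding

Target retro = [Thu 23:00, Sun 21:00].
Intermediaries M with M during retro: demo, onboarding, qa_pass, sync_call.
Via demo — items with X met-by demo: onboarding.
Via onboarding — items with X met-by onboarding: none.
Via qa_pass — items with X met-by qa_pass: none.
Via sync_call — items with X met-by sync_call: none.
Union: onboarding.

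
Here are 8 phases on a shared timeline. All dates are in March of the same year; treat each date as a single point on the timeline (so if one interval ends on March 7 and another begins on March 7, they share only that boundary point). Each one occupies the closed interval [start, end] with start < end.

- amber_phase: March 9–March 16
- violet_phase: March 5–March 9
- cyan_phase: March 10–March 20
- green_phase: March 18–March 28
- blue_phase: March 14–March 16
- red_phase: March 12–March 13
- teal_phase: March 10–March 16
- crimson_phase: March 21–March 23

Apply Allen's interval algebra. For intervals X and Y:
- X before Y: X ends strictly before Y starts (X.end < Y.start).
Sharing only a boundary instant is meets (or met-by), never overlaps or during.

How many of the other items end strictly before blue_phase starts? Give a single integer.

2

Target blue_phase = [March 14, March 16].
amber_phase [March 9, March 16] → finished-by → no.
crimson_phase [March 21, March 23] → after → no.
cyan_phase [March 10, March 20] → contains → no.
green_phase [March 18, March 28] → after → no.
red_phase [March 12, March 13] → before → counts.
teal_phase [March 10, March 16] → finished-by → no.
violet_phase [March 5, March 9] → before → counts.
Total: 2.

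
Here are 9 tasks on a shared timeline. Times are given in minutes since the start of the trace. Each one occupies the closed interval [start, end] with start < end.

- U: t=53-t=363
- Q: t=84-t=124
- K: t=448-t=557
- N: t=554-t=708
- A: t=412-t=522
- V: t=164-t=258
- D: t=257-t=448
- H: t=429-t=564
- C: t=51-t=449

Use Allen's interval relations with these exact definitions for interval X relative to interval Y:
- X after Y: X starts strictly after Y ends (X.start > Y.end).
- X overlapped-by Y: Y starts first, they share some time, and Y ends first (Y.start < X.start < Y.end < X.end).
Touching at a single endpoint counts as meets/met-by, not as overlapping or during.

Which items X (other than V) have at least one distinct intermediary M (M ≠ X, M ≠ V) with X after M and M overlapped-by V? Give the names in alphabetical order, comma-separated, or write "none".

N

Target V = [t=164, t=258].
Intermediaries M with M overlapped-by V: D.
Via D — items with X after D: N.
Union: N.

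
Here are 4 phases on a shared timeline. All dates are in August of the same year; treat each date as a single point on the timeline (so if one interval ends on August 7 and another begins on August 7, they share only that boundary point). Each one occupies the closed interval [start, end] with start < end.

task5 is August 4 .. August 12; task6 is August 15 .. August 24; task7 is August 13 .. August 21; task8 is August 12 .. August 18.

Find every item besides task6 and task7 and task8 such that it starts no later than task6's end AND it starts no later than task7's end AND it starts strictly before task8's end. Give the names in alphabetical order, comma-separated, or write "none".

task5

Conditions: its start is no later than task6's end (X.start <= August 24) AND its start is no later than task7's end (X.start <= August 21) AND its start is strictly before task8's end (X.start < August 18).
task5: start August 4 <= August 24? ✓; start August 4 <= August 21? ✓; start August 4 < August 18? ✓ → yes.
Result: task5.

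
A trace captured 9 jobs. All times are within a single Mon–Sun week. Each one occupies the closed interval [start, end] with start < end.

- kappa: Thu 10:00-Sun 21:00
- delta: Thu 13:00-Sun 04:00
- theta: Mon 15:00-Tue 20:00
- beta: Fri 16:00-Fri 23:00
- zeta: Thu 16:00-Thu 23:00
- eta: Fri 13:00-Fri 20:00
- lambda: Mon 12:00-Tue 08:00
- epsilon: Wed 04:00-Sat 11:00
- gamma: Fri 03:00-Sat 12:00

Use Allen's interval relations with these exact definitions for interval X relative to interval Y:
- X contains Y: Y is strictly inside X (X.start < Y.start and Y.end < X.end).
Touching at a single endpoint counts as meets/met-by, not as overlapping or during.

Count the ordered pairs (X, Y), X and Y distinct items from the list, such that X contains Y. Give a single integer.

14

Checking all 72 ordered pairs for relation 'contains'; matching pairs in alphabetical order:
(delta, beta): delta contains beta ✓
(delta, eta): delta contains eta ✓
(delta, gamma): delta contains gamma ✓
(delta, zeta): delta contains zeta ✓
(epsilon, beta): epsilon contains beta ✓
(epsilon, eta): epsilon contains eta ✓
(epsilon, zeta): epsilon contains zeta ✓
(gamma, beta): gamma contains beta ✓
(gamma, eta): gamma contains eta ✓
(kappa, beta): kappa contains beta ✓
(kappa, delta): kappa contains delta ✓
(kappa, eta): kappa contains eta ✓
(kappa, gamma): kappa contains gamma ✓
(kappa, zeta): kappa contains zeta ✓
Count: 14.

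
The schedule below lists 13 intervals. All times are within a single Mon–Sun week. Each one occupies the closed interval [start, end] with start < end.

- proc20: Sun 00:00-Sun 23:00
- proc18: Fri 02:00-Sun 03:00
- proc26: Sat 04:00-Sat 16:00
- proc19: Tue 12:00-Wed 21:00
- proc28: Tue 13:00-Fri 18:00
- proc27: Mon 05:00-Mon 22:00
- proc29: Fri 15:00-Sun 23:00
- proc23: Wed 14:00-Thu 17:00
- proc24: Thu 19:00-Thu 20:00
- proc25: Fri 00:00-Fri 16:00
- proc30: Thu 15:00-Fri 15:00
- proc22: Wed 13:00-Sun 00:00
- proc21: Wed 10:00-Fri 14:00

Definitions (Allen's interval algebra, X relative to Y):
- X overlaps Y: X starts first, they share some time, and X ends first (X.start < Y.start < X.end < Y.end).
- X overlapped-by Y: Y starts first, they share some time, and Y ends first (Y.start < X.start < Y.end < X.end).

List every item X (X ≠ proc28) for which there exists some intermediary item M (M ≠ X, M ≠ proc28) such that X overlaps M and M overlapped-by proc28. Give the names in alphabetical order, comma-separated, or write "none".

Target proc28 = [Tue 13:00, Fri 18:00].
Intermediaries M with M overlapped-by proc28: proc18, proc22, proc29.
Via proc18 — items with X overlaps proc18: proc21, proc22, proc25, proc30.
Via proc22 — items with X overlaps proc22: proc19, proc21.
Via proc29 — items with X overlaps proc29: proc18, proc22, proc25.
Union: proc18, proc19, proc21, proc22, proc25, proc30.

proc18, proc19, proc21, proc22, proc25, proc30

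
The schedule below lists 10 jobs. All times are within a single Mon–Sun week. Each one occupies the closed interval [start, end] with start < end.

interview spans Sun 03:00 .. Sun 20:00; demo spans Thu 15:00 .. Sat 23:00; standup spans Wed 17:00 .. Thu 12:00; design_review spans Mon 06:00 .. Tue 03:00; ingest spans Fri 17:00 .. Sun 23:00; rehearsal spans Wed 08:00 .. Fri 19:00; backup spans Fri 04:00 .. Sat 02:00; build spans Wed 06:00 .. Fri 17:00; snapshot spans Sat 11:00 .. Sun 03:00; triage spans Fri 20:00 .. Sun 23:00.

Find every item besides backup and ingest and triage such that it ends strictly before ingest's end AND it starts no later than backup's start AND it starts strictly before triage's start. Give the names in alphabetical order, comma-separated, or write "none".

Conditions: its end is strictly before ingest's end (X.end < Sun 23:00) AND its start is no later than backup's start (X.start <= Fri 04:00) AND its start is strictly before triage's start (X.start < Fri 20:00).
build: end Fri 17:00 < Sun 23:00? ✓; start Wed 06:00 <= Fri 04:00? ✓; start Wed 06:00 < Fri 20:00? ✓ → yes.
demo: end Sat 23:00 < Sun 23:00? ✓; start Thu 15:00 <= Fri 04:00? ✓; start Thu 15:00 < Fri 20:00? ✓ → yes.
design_review: end Tue 03:00 < Sun 23:00? ✓; start Mon 06:00 <= Fri 04:00? ✓; start Mon 06:00 < Fri 20:00? ✓ → yes.
interview: end Sun 20:00 < Sun 23:00? ✓; start Sun 03:00 <= Fri 04:00? ✗; start Sun 03:00 < Fri 20:00? ✗ → no.
rehearsal: end Fri 19:00 < Sun 23:00? ✓; start Wed 08:00 <= Fri 04:00? ✓; start Wed 08:00 < Fri 20:00? ✓ → yes.
snapshot: end Sun 03:00 < Sun 23:00? ✓; start Sat 11:00 <= Fri 04:00? ✗; start Sat 11:00 < Fri 20:00? ✗ → no.
standup: end Thu 12:00 < Sun 23:00? ✓; start Wed 17:00 <= Fri 04:00? ✓; start Wed 17:00 < Fri 20:00? ✓ → yes.
Result: build, demo, design_review, rehearsal, standup.

build, demo, design_review, rehearsal, standup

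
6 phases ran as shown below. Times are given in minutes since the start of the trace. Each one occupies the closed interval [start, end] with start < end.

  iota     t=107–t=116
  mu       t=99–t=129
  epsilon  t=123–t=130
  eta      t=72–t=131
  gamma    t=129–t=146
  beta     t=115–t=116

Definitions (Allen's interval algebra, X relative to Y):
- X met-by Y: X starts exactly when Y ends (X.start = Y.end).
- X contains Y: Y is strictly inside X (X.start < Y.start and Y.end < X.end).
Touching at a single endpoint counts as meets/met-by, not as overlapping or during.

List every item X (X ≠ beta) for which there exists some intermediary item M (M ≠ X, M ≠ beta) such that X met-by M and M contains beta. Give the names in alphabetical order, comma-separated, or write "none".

Target beta = [t=115, t=116].
Intermediaries M with M contains beta: eta, mu.
Via eta — items with X met-by eta: none.
Via mu — items with X met-by mu: gamma.
Union: gamma.

gamma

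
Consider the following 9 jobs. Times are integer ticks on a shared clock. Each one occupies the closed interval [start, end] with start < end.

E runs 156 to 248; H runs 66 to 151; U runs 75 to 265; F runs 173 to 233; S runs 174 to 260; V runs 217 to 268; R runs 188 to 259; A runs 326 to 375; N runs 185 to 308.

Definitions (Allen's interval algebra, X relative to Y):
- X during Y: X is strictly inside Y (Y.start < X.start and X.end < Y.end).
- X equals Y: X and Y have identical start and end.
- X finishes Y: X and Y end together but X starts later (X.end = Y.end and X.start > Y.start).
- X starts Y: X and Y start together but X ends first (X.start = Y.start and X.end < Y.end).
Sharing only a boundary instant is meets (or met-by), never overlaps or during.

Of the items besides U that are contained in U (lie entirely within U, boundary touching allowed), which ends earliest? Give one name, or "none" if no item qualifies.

Target U = [75, 265].
A [326, 375] → after → excluded.
E [156, 248] → during → candidate.
F [173, 233] → during → candidate.
H [66, 151] → overlaps → excluded.
N [185, 308] → overlapped-by → excluded.
R [188, 259] → during → candidate.
S [174, 260] → during → candidate.
V [217, 268] → overlapped-by → excluded.
Among candidates, earliest end is 233 → F.

F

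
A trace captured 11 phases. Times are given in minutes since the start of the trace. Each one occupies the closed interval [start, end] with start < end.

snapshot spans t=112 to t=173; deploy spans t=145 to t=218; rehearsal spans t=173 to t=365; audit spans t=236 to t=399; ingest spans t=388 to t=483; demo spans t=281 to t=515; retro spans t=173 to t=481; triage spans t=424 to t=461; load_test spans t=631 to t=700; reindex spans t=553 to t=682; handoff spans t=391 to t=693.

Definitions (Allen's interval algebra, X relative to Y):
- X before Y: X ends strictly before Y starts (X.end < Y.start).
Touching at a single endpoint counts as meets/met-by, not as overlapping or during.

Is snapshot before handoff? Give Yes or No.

snapshot = [t=112, t=173], handoff = [t=391, t=693].
Actual relation of snapshot to handoff: before.
Asked whether 'before' holds → Yes.

Yes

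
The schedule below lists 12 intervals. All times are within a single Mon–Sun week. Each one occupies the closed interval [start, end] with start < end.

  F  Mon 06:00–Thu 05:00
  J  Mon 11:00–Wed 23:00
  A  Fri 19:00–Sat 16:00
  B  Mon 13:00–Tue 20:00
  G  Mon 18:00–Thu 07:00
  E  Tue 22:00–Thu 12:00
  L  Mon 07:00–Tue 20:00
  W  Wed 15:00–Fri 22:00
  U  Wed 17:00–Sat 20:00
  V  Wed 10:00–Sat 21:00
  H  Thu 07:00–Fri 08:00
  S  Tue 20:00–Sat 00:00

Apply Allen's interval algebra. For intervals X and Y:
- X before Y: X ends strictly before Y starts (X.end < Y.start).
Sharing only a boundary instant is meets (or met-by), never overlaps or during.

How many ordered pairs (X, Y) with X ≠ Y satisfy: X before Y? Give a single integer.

Checking all 132 ordered pairs for relation 'before'; matching pairs in alphabetical order:
(B, A): B before A ✓
(B, E): B before E ✓
(B, H): B before H ✓
(B, U): B before U ✓
(B, V): B before V ✓
(B, W): B before W ✓
(E, A): E before A ✓
(F, A): F before A ✓
(F, H): F before H ✓
(G, A): G before A ✓
(H, A): H before A ✓
(J, A): J before A ✓
(J, H): J before H ✓
(L, A): L before A ✓
(L, E): L before E ✓
(L, H): L before H ✓
(L, U): L before U ✓
(L, V): L before V ✓
(L, W): L before W ✓
Count: 19.

19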